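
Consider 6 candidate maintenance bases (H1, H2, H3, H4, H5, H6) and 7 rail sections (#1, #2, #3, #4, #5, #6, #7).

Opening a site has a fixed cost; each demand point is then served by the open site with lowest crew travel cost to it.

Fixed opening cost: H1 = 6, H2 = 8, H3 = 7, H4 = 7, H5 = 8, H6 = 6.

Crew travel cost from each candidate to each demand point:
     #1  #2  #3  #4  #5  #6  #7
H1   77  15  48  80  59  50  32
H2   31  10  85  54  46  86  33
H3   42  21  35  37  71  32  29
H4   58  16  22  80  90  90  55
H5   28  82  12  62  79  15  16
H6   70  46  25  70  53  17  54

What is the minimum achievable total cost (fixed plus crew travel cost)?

187

Open {H2, H3, H5}: assign each demand point to its cheapest open site.
  #1→H5 28, #2→H2 10, #3→H5 12, #4→H3 37, #5→H2 46, #6→H5 15, #7→H5 16
  crew travel cost 164, fixed 23 → total 187.
Compare {H1, H2, H3, H5}: crew travel cost 164 + fixed 29 = 193.
Compare {H2, H3, H5, H6}: crew travel cost 164 + fixed 29 = 193.
Compare {H2, H3, H4, H5}: crew travel cost 164 + fixed 30 = 194.
All other subsets cost ≥ 193. Minimum total cost: 187.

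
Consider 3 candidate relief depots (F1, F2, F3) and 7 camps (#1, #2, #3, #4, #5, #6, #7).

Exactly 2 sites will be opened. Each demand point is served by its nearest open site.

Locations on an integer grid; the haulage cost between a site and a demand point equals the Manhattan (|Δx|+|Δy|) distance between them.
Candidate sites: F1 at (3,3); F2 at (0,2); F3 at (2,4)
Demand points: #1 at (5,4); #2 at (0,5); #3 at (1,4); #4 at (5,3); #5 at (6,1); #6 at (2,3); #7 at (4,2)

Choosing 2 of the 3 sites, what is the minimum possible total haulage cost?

17

Open {F1, F3}.
  #1→F1 3, #2→F3 3, #3→F3 1, #4→F1 2, #5→F1 5, #6→F1 1, #7→F1 2  ⇒ total 17.
Compare {F1, F2}: total 19.
Compare {F2, F3}: total 23.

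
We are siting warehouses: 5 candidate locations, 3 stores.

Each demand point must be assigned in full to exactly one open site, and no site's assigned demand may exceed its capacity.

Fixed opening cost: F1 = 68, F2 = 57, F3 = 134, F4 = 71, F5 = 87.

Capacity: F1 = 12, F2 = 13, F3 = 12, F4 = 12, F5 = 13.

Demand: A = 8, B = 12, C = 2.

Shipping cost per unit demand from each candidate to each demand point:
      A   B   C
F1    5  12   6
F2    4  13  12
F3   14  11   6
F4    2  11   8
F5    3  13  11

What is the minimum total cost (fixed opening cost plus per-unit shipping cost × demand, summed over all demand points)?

315

Open {F1, F4}; cheapest assignment that respects the capacities:
  F1 (cap 12, load 12): B — cost 12×12 = 144
  F4 (cap 12, load 10): A, C — cost 8×2 + 2×8 = 32
  Shipping 176, fixed 139 → total 315.
  Any other capacity-feasible assignment to {F1, F4} ships for at least 176.
Compare {F2, F4}: its best feasible assignment gives total 316.
Compare {F1, F2}: its best feasible assignment gives total 325.
Every other set of open sites that can feasibly serve all demand totals ≥ 316 even under its best assignment. Minimum: 315.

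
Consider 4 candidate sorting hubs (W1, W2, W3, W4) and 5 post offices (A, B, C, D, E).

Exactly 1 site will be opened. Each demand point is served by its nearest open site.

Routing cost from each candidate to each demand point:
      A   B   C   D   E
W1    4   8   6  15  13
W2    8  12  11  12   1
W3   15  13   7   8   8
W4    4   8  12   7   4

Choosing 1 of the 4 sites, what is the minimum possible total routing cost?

35

Open {W4}.
  A→W4 4, B→W4 8, C→W4 12, D→W4 7, E→W4 4  ⇒ total 35.
Compare {W2}: total 44.
Compare {W1}: total 46.
No size-1 selection does better; minimum is 35.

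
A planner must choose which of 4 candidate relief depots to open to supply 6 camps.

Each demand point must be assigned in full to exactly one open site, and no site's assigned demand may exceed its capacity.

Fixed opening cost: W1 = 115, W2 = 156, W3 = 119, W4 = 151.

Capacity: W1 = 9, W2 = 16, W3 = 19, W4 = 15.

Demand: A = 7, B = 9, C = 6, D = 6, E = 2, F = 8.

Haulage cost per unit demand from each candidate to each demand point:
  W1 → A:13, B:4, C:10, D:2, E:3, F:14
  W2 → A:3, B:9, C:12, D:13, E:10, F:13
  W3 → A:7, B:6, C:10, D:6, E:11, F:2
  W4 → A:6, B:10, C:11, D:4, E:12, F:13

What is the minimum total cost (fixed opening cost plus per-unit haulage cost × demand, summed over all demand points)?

571

Open {W1, W2, W3}; cheapest assignment that respects the capacities:
  W1 (cap 9, load 8): D, E — cost 6×2 + 2×3 = 18
  W2 (cap 16, load 13): A, C — cost 7×3 + 6×12 = 93
  W3 (cap 19, load 17): B, F — cost 9×6 + 8×2 = 70
  Shipping 181, fixed 390 → total 571.
  Any other capacity-feasible assignment to {W1, W2, W3} ships for at least 181.
Compare {W1, W3, W4}: its best feasible assignment gives total 581.
Compare {W2, W3, W4}: its best feasible assignment gives total 627.
Every other set of open sites that can feasibly serve all demand totals ≥ 581 even under its best assignment. Minimum: 571.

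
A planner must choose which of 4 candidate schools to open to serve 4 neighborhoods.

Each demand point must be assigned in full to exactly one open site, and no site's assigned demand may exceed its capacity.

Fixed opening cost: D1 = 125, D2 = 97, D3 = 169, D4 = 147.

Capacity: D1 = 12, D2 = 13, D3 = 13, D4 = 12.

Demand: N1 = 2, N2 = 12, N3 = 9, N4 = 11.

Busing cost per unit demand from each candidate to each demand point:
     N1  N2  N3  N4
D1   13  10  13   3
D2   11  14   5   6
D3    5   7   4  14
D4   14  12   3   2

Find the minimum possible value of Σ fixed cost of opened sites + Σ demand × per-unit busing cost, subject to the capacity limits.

575

Open {D1, D2, D3}; cheapest assignment that respects the capacities:
  D1 (cap 12, load 11): N4 — cost 11×3 = 33
  D2 (cap 13, load 11): N1, N3 — cost 2×11 + 9×5 = 67
  D3 (cap 13, load 12): N2 — cost 12×7 = 84
  Shipping 184, fixed 391 → total 575.
  Any other capacity-feasible assignment to {D1, D2, D3} ships for at least 184.
Compare {D1, D2, D4}: its best feasible assignment gives total 578.
Compare {D2, D3, D4}: its best feasible assignment gives total 586.
Every other set of open sites that can feasibly serve all demand totals ≥ 578 even under its best assignment. Minimum: 575.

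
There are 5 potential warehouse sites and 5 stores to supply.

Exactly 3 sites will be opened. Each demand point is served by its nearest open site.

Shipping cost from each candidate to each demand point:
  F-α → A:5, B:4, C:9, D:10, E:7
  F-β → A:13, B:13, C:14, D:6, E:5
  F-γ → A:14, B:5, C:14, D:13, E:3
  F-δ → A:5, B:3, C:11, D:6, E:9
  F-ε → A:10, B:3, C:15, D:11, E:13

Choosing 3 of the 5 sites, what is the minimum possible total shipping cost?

Open {F-α, F-γ, F-δ}.
  A→F-α 5, B→F-δ 3, C→F-α 9, D→F-δ 6, E→F-γ 3  ⇒ total 26.
Compare {F-α, F-β, F-γ}: total 27.
Compare {F-α, F-β, F-δ}: total 28.
No size-3 selection does better; minimum is 26.

26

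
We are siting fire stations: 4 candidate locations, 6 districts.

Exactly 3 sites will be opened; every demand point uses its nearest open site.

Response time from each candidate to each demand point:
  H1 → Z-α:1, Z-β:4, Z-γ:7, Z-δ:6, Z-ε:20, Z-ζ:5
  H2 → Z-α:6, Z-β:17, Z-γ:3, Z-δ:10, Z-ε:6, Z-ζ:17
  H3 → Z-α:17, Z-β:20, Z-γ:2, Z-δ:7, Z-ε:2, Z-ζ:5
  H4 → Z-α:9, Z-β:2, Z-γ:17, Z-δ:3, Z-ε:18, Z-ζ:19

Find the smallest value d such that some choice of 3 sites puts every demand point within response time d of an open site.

5

Open {H1, H3, H4}.
  Farthest demand point is Z-ζ at response time 5 (to H1); all others are ≤ 5.
With {H1, H2, H3} the worst case is 6.
With {H1, H2, H4} the worst case is 6.
No size-3 selection achieves below 5.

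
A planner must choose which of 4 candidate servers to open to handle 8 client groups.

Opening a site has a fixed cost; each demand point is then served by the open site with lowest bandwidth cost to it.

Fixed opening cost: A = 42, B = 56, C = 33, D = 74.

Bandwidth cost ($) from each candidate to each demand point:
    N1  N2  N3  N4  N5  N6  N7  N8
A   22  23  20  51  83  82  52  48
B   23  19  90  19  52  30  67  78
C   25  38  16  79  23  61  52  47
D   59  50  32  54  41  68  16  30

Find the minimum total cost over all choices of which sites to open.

318

Open {B, C}: assign each demand point to its cheapest open site.
  N1→B 23, N2→B 19, N3→C 16, N4→B 19, N5→C 23, N6→B 30, N7→C 52, N8→C 47
  bandwidth cost 229, fixed 89 → total 318.
Compare {B, C, D}: bandwidth cost 176 + fixed 163 = 339.
Compare {B, D}: bandwidth cost 210 + fixed 130 = 340.
Compare {A, B, C}: bandwidth cost 228 + fixed 131 = 359.
All other subsets cost ≥ 339. Minimum total cost: 318.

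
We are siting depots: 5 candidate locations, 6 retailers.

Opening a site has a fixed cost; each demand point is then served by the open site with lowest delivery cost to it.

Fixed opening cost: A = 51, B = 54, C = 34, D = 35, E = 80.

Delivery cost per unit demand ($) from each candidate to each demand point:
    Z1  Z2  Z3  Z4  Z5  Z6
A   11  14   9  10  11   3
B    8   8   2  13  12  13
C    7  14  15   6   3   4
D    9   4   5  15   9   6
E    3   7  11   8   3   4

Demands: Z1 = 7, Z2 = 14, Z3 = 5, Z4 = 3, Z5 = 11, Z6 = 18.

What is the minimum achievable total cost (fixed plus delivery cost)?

322

Open {C, D}: assign each demand point to its cheapest open site.
  Z1→C 7×7=49, Z2→D 14×4=56, Z3→D 5×5=25, Z4→C 3×6=18, Z5→C 11×3=33, Z6→C 18×4=72
  delivery cost 253, fixed 69 → total 322.
Compare {D, E}: delivery cost 231 + fixed 115 = 346.
Compare {A, C, D}: delivery cost 235 + fixed 120 = 355.
Compare {B, C, D}: delivery cost 238 + fixed 123 = 361.
All other subsets cost ≥ 346. Minimum total cost: 322.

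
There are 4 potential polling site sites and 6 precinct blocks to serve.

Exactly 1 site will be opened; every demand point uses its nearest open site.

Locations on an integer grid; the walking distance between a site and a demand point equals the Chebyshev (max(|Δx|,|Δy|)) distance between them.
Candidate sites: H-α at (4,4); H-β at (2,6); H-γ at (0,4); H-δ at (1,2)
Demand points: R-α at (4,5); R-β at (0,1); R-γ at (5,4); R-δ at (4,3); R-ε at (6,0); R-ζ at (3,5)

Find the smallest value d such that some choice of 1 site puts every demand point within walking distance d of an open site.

Open {H-α}.
  Farthest demand point is R-β at walking distance 4 (to H-α); all others are ≤ 4.
With {H-δ} the worst case is 5.
With {H-β} the worst case is 6.
No size-1 selection achieves below 4.

4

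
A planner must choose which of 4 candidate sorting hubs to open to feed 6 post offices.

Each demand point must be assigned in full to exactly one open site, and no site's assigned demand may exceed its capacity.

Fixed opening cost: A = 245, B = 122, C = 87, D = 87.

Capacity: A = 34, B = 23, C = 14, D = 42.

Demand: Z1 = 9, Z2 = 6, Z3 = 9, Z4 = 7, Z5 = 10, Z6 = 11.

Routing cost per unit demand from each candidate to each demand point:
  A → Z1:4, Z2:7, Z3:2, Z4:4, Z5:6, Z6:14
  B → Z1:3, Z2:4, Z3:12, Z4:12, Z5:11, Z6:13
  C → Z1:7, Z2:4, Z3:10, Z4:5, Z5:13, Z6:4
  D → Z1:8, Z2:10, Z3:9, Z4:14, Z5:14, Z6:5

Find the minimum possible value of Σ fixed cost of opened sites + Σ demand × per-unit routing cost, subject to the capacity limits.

Open {C, D}; cheapest assignment that respects the capacities:
  C (cap 14, load 13): Z2, Z4 — cost 6×4 + 7×5 = 59
  D (cap 42, load 39): Z1, Z3, Z5, Z6 — cost 9×8 + 9×9 + 10×14 + 11×5 = 348
  Shipping 407, fixed 174 → total 581.
  Any other capacity-feasible assignment to {C, D} ships for at least 407.
Compare {A, D}: its best feasible assignment gives total 607.
Compare {B, D}: its best feasible assignment gives total 620.
Every other set of open sites that can feasibly serve all demand totals ≥ 607 even under its best assignment. Minimum: 581.

581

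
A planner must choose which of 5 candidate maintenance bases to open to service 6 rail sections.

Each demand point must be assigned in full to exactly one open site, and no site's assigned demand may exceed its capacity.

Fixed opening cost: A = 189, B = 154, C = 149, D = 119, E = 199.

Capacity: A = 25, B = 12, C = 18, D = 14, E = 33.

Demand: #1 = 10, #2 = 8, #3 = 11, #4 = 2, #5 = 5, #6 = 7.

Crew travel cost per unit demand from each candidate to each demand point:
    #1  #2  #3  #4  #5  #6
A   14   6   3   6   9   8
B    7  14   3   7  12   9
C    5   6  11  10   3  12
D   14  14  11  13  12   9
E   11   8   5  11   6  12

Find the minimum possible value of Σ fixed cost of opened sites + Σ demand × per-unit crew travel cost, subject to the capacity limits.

582

Open {A, C}; cheapest assignment that respects the capacities:
  A (cap 25, load 25): #3, #4, #5, #6 — cost 11×3 + 2×6 + 5×9 + 7×8 = 146
  C (cap 18, load 18): #1, #2 — cost 10×5 + 8×6 = 98
  Shipping 244, fixed 338 → total 582.
  Any other capacity-feasible assignment to {A, C} ships for at least 244.
Compare {C, E}: its best feasible assignment gives total 636.
Compare {B, E}: its best feasible assignment gives total 670.
Every other set of open sites that can feasibly serve all demand totals ≥ 636 even under its best assignment. Minimum: 582.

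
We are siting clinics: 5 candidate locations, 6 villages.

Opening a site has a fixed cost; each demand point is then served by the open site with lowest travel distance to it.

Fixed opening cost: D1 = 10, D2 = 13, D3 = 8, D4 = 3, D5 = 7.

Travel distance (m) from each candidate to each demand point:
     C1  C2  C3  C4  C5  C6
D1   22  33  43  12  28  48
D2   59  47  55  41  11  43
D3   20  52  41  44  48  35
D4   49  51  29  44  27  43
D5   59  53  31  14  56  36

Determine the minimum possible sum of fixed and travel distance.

174

Open {D1, D2, D3, D4}: assign each demand point to its cheapest open site.
  C1→D3 20, C2→D1 33, C3→D4 29, C4→D1 12, C5→D2 11, C6→D3 35
  travel distance 140, fixed 34 → total 174.
Compare {D1, D2, D5}: travel distance 145 + fixed 30 = 175.
Compare {D1, D2, D4}: travel distance 150 + fixed 26 = 176.
Compare {D1, D2, D4, D5}: travel distance 143 + fixed 33 = 176.
All other subsets cost ≥ 175. Minimum total cost: 174.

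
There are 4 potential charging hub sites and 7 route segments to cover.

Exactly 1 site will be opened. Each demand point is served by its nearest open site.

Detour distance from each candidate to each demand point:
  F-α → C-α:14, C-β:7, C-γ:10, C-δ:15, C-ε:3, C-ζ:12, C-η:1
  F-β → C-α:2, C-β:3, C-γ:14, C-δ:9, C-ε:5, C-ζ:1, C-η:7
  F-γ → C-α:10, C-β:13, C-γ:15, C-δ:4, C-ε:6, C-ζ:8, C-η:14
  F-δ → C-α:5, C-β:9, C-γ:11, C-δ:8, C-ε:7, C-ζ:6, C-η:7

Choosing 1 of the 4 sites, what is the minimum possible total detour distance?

Open {F-β}.
  C-α→F-β 2, C-β→F-β 3, C-γ→F-β 14, C-δ→F-β 9, C-ε→F-β 5, C-ζ→F-β 1, C-η→F-β 7  ⇒ total 41.
Compare {F-δ}: total 53.
Compare {F-α}: total 62.
No size-1 selection does better; minimum is 41.

41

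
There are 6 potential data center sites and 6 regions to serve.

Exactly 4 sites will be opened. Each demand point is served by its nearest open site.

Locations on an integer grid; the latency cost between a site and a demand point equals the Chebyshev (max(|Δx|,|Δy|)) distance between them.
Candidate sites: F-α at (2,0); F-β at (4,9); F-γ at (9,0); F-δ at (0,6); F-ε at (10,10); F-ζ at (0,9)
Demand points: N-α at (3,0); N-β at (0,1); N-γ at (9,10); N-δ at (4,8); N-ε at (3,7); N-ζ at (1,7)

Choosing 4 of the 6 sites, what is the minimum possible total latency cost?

Open {F-α, F-β, F-δ, F-ε}.
  N-α→F-α 1, N-β→F-α 2, N-γ→F-ε 1, N-δ→F-β 1, N-ε→F-β 2, N-ζ→F-δ 1  ⇒ total 8.
Compare {F-α, F-β, F-ε, F-ζ}: total 9.
Compare {F-α, F-β, F-γ, F-ε}: total 10.
No size-4 selection does better; minimum is 8.

8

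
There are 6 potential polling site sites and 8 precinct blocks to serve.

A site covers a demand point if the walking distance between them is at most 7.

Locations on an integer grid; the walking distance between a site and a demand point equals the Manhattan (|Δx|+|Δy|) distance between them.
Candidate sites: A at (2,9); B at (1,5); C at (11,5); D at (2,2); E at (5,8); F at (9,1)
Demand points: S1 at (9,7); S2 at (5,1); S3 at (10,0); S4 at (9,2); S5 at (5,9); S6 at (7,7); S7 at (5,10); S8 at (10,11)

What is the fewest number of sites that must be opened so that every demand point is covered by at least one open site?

Coverage sets (demand points within 7 of each site):
  A: {S5, S6, S7}
  B: {}
  C: {S1, S3, S4, S6, S8}
  D: {S2, S4}
  E: {S1, S2, S5, S6, S7}
  F: {S1, S2, S3, S4}
No single site covers all 8 demand points.
But {C, E} covers everything, so the minimum is 2.

2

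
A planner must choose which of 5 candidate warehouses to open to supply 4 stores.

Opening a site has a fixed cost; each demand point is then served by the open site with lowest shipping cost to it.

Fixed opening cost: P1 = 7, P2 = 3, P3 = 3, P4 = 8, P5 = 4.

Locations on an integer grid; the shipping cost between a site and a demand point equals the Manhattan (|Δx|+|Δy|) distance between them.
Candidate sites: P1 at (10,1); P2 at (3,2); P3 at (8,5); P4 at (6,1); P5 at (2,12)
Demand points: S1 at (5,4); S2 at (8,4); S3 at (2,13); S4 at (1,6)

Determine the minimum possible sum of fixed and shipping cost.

Open {P3, P5}: assign each demand point to its cheapest open site.
  S1→P3 4, S2→P3 1, S3→P5 1, S4→P5 7
  shipping cost 13, fixed 7 → total 20.
Compare {P2, P3, P5}: shipping cost 12 + fixed 10 = 22.
Compare {P2, P5}: shipping cost 18 + fixed 7 = 25.
Compare {P1, P3, P5}: shipping cost 13 + fixed 14 = 27.
All other subsets cost ≥ 22. Minimum total cost: 20.

20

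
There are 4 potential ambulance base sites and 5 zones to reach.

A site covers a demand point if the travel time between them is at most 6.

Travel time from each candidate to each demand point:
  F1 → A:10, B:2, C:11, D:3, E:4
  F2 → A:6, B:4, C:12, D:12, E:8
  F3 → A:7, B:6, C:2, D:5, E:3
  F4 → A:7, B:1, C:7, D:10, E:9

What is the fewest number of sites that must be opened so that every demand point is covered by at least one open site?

Coverage sets (demand points within 6 of each site):
  F1: {B, D, E}
  F2: {A, B}
  F3: {B, C, D, E}
  F4: {B}
No single site covers all 5 demand points.
But {F2, F3} covers everything, so the minimum is 2.

2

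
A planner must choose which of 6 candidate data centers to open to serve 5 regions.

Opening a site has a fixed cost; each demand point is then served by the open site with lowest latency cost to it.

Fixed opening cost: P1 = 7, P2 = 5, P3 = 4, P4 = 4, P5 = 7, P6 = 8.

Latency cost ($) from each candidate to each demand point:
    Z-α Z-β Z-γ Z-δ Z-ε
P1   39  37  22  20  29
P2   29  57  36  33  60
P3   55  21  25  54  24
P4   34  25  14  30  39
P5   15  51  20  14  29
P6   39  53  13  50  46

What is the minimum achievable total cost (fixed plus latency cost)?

Open {P3, P4, P5}: assign each demand point to its cheapest open site.
  Z-α→P5 15, Z-β→P3 21, Z-γ→P4 14, Z-δ→P5 14, Z-ε→P3 24
  latency cost 88, fixed 15 → total 103.
Compare {P3, P5}: latency cost 94 + fixed 11 = 105.
Compare {P3, P5, P6}: latency cost 87 + fixed 19 = 106.
Compare {P4, P5}: latency cost 97 + fixed 11 = 108.
All other subsets cost ≥ 105. Minimum total cost: 103.

103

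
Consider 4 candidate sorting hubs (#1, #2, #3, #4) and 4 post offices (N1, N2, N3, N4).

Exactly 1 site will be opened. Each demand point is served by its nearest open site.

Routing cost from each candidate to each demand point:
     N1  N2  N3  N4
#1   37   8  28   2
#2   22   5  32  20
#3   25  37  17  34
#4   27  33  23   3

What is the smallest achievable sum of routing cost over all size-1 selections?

Open {#1}.
  N1→#1 37, N2→#1 8, N3→#1 28, N4→#1 2  ⇒ total 75.
Compare {#2}: total 79.
Compare {#4}: total 86.
No size-1 selection does better; minimum is 75.

75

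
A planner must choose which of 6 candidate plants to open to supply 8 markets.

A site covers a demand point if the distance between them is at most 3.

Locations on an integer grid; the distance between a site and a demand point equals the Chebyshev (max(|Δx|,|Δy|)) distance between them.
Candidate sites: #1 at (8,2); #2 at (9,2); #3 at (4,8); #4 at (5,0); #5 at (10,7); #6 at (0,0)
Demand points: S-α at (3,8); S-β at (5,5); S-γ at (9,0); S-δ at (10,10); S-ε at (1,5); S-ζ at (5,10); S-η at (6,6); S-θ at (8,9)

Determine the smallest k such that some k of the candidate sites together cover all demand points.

Coverage sets (demand points within 3 of each site):
  #1: {S-β, S-γ}
  #2: {S-γ}
  #3: {S-α, S-β, S-ε, S-ζ, S-η}
  #4: {}
  #5: {S-δ, S-θ}
  #6: {}
No 2 sites suffice: every size-2 union leaves at least one demand point uncovered.
But {#1, #3, #5} covers everything, so the minimum is 3.

3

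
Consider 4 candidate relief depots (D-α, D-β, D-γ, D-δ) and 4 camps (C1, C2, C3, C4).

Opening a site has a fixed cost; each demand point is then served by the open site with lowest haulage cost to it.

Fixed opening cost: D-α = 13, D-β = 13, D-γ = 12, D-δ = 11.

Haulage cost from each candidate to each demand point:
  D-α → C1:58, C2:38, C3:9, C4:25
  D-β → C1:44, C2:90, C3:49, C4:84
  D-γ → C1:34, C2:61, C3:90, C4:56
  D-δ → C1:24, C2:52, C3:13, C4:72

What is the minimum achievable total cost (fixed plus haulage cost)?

Open {D-α, D-δ}: assign each demand point to its cheapest open site.
  C1→D-δ 24, C2→D-α 38, C3→D-α 9, C4→D-α 25
  haulage cost 96, fixed 24 → total 120.
Compare {D-α, D-γ}: haulage cost 106 + fixed 25 = 131.
Compare {D-α, D-γ, D-δ}: haulage cost 96 + fixed 36 = 132.
Compare {D-α, D-β, D-δ}: haulage cost 96 + fixed 37 = 133.
All other subsets cost ≥ 131. Minimum total cost: 120.

120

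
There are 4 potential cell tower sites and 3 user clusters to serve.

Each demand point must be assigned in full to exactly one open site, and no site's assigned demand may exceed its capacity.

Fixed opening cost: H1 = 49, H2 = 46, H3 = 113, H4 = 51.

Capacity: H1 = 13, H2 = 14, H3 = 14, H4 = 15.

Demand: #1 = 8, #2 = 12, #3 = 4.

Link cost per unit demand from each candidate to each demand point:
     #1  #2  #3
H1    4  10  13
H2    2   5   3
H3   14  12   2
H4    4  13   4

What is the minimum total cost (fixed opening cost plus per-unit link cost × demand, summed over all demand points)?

205

Open {H2, H4}; cheapest assignment that respects the capacities:
  H2 (cap 14, load 12): #2 — cost 12×5 = 60
  H4 (cap 15, load 12): #1, #3 — cost 8×4 + 4×4 = 48
  Shipping 108, fixed 97 → total 205.
  Any other capacity-feasible assignment to {H2, H4} ships for at least 108.
Compare {H1, H2}: its best feasible assignment gives total 239.
Compare {H1, H2, H4}: its best feasible assignment gives total 254.
Every other set of open sites that can feasibly serve all demand totals ≥ 239 even under its best assignment. Minimum: 205.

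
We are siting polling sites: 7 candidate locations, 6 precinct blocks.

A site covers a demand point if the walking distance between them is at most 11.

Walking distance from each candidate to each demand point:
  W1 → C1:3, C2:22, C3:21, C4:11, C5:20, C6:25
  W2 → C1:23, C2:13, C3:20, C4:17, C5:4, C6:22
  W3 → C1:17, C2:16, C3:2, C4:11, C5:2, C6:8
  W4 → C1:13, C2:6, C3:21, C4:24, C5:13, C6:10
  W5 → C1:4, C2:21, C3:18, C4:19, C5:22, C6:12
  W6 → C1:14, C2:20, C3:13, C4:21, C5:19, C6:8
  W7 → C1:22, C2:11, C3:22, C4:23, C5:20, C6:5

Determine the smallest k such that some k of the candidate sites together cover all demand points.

Coverage sets (demand points within 11 of each site):
  W1: {C1, C4}
  W2: {C5}
  W3: {C3, C4, C5, C6}
  W4: {C2, C6}
  W5: {C1}
  W6: {C6}
  W7: {C2, C6}
No 2 sites suffice: every size-2 union leaves at least one demand point uncovered.
But {W1, W3, W4} covers everything, so the minimum is 3.

3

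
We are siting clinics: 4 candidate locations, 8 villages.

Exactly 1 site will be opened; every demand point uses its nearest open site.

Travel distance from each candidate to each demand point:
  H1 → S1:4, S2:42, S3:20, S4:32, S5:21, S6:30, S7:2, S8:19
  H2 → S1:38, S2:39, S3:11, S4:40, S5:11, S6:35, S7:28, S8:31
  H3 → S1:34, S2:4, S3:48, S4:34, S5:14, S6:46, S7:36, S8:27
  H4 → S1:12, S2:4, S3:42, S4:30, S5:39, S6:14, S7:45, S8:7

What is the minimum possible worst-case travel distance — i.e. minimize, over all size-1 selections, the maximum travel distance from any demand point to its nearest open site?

Open {H2}.
  Farthest demand point is S4 at travel distance 40 (to H2); all others are ≤ 40.
With {H1} the worst case is 42.
With {H4} the worst case is 45.
No size-1 selection achieves below 40.

40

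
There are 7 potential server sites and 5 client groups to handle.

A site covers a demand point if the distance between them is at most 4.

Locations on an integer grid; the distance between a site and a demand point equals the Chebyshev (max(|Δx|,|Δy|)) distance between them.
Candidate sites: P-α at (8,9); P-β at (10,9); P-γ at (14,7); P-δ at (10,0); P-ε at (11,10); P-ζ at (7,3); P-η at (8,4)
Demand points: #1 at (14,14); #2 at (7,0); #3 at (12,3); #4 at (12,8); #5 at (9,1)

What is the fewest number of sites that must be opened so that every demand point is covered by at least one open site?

Coverage sets (demand points within 4 of each site):
  P-α: {#4}
  P-β: {#4}
  P-γ: {#3, #4}
  P-δ: {#2, #3, #5}
  P-ε: {#1, #4}
  P-ζ: {#2, #5}
  P-η: {#2, #3, #4, #5}
No single site covers all 5 demand points.
But {P-δ, P-ε} covers everything, so the minimum is 2.

2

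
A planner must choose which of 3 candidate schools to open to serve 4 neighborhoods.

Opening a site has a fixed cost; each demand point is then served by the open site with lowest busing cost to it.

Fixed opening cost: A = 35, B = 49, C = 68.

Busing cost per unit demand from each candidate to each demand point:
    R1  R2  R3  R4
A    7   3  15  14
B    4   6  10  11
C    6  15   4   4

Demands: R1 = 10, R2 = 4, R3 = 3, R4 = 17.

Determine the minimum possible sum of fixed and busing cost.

Open {A, C}: assign each demand point to its cheapest open site.
  R1→C 10×6=60, R2→A 4×3=12, R3→C 3×4=12, R4→C 17×4=68
  busing cost 152, fixed 103 → total 255.
Compare {B, C}: busing cost 144 + fixed 117 = 261.
Compare {C}: busing cost 200 + fixed 68 = 268.
Compare {A, B, C}: busing cost 132 + fixed 152 = 284.
All other subsets cost ≥ 261. Minimum total cost: 255.

255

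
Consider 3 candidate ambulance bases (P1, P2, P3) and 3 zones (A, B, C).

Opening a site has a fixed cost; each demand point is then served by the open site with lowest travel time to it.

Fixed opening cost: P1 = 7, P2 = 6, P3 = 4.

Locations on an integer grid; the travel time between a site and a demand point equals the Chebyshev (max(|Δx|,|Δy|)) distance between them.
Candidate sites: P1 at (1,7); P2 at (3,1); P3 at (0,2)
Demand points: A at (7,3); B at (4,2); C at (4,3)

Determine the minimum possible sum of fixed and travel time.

13

Open {P2}: assign each demand point to its cheapest open site.
  A→P2 4, B→P2 1, C→P2 2
  travel time 7, fixed 6 → total 13.
Compare {P2, P3}: travel time 7 + fixed 10 = 17.
Compare {P3}: travel time 15 + fixed 4 = 19.
Compare {P1, P2}: travel time 7 + fixed 13 = 20.
All other subsets cost ≥ 17. Minimum total cost: 13.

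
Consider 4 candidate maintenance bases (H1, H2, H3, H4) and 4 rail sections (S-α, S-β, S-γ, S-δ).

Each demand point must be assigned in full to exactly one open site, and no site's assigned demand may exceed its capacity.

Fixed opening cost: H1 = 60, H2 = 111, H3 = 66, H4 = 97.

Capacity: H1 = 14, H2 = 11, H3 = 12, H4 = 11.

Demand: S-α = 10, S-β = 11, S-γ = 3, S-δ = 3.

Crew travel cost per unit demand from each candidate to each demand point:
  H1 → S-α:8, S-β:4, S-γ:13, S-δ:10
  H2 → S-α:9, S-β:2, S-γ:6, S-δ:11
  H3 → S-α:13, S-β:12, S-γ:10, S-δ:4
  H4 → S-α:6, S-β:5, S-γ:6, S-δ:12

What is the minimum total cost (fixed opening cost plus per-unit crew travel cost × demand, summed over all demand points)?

Open {H1, H3, H4}; cheapest assignment that respects the capacities:
  H1 (cap 14, load 11): S-β — cost 11×4 = 44
  H3 (cap 12, load 6): S-γ, S-δ — cost 3×10 + 3×4 = 42
  H4 (cap 11, load 10): S-α — cost 10×6 = 60
  Shipping 146, fixed 223 → total 369.
  Any other capacity-feasible assignment to {H1, H3, H4} ships for at least 146.
Compare {H1, H2, H3}: its best feasible assignment gives total 381.
Compare {H2, H3, H4}: its best feasible assignment gives total 398.
Every other set of open sites that can feasibly serve all demand totals ≥ 381 even under its best assignment. Minimum: 369.

369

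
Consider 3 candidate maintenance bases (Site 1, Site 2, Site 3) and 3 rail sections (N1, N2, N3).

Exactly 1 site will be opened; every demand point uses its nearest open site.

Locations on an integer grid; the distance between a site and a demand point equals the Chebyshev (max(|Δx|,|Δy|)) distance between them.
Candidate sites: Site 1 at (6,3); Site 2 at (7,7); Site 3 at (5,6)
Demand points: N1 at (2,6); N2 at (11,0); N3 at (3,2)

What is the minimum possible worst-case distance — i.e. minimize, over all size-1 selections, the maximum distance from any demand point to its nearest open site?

5

Open {Site 1}.
  Farthest demand point is N2 at distance 5 (to Site 1); all others are ≤ 5.
With {Site 3} the worst case is 6.
With {Site 2} the worst case is 7.
No size-1 selection achieves below 5.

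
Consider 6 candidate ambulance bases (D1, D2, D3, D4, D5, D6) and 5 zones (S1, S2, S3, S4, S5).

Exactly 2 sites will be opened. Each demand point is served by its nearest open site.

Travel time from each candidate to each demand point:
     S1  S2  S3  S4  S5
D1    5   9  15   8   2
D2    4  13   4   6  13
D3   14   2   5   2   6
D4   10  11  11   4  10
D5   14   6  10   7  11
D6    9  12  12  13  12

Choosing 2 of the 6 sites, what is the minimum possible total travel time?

16

Open {D1, D3}.
  S1→D1 5, S2→D3 2, S3→D3 5, S4→D3 2, S5→D1 2  ⇒ total 16.
Compare {D2, D3}: total 18.
Compare {D3, D6}: total 24.
No size-2 selection does better; minimum is 16.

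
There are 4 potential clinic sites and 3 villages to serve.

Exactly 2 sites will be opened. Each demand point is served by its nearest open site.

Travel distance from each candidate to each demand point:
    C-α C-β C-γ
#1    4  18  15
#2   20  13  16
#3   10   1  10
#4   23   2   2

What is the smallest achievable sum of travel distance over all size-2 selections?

Open {#1, #4}.
  C-α→#1 4, C-β→#4 2, C-γ→#4 2  ⇒ total 8.
Compare {#3, #4}: total 13.
Compare {#1, #3}: total 15.
No size-2 selection does better; minimum is 8.

8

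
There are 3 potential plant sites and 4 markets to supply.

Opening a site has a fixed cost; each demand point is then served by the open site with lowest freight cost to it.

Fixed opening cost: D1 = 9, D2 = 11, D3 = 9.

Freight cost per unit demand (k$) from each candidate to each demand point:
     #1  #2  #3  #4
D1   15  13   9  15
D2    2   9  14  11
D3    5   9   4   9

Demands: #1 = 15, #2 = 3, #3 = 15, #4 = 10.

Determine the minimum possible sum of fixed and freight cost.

227

Open {D2, D3}: assign each demand point to its cheapest open site.
  #1→D2 15×2=30, #2→D2 3×9=27, #3→D3 15×4=60, #4→D3 10×9=90
  freight cost 207, fixed 20 → total 227.
Compare {D1, D2, D3}: freight cost 207 + fixed 29 = 236.
Compare {D3}: freight cost 252 + fixed 9 = 261.
Compare {D1, D3}: freight cost 252 + fixed 18 = 270.
All other subsets cost ≥ 236. Minimum total cost: 227.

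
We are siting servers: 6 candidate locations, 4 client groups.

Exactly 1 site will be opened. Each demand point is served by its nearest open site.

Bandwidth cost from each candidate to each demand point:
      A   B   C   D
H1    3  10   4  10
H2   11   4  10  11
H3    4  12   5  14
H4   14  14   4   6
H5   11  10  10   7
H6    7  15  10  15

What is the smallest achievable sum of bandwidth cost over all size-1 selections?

27

Open {H1}.
  A→H1 3, B→H1 10, C→H1 4, D→H1 10  ⇒ total 27.
Compare {H3}: total 35.
Compare {H2}: total 36.
No size-1 selection does better; minimum is 27.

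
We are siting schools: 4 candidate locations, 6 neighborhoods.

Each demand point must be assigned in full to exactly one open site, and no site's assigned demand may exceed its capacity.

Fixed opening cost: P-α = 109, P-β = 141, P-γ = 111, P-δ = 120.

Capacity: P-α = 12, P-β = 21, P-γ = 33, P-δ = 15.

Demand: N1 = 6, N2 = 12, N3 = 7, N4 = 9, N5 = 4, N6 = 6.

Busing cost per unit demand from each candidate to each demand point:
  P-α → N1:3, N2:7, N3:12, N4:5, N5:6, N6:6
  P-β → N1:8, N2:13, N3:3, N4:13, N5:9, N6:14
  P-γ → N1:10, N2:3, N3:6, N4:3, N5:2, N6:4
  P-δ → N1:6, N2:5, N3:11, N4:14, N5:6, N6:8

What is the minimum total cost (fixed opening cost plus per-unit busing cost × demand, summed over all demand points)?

387

Open {P-α, P-γ}; cheapest assignment that respects the capacities:
  P-α (cap 12, load 12): N1, N6 — cost 6×3 + 6×6 = 54
  P-γ (cap 33, load 32): N2, N3, N4, N5 — cost 12×3 + 7×6 + 9×3 + 4×2 = 113
  Shipping 167, fixed 220 → total 387.
  Any other capacity-feasible assignment to {P-α, P-γ} ships for at least 167.
Compare {P-β, P-γ}: its best feasible assignment gives total 416.
Compare {P-γ, P-δ}: its best feasible assignment gives total 428.
Every other set of open sites that can feasibly serve all demand totals ≥ 416 even under its best assignment. Minimum: 387.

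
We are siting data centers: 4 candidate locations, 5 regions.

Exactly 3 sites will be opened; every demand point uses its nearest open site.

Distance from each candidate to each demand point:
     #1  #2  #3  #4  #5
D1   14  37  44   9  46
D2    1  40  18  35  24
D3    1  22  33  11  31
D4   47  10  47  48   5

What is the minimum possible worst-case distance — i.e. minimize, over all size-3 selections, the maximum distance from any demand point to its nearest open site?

18

Open {D1, D2, D4}.
  Farthest demand point is #3 at distance 18 (to D2); all others are ≤ 18.
With {D2, D3, D4} the worst case is 18.
With {D1, D2, D3} the worst case is 24.
No size-3 selection achieves below 18.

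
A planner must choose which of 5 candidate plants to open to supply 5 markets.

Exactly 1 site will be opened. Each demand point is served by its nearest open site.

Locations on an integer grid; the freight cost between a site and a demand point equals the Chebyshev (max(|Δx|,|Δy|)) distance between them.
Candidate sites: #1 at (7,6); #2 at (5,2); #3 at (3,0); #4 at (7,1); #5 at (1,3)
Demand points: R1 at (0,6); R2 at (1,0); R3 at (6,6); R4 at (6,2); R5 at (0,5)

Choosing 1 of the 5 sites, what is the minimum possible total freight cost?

18

Open {#5}.
  R1→#5 3, R2→#5 3, R3→#5 5, R4→#5 5, R5→#5 2  ⇒ total 18.
Compare {#2}: total 19.
Compare {#3}: total 22.
No size-1 selection does better; minimum is 18.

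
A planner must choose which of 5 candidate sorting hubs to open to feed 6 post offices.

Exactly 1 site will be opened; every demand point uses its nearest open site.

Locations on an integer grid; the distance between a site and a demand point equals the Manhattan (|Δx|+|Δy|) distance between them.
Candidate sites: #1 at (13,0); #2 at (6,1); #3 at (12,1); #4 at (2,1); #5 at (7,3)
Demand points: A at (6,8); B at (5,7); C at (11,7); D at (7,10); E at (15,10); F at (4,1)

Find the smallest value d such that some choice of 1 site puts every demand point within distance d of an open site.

Open {#3}.
  Farthest demand point is D at distance 14 (to #3); all others are ≤ 14.
With {#5} the worst case is 15.
With {#1} the worst case is 16.
No size-1 selection achieves below 14.

14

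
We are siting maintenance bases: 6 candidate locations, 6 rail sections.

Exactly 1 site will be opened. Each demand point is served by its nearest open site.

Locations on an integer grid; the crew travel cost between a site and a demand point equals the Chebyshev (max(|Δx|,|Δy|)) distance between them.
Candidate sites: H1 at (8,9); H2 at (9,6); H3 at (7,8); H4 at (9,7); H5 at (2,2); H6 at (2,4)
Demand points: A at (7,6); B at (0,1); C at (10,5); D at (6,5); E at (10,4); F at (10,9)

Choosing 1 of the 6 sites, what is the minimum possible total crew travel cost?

20

Open {H2}.
  A→H2 2, B→H2 9, C→H2 1, D→H2 3, E→H2 2, F→H2 3  ⇒ total 20.
Compare {H4}: total 21.
Compare {H3}: total 22.
No size-1 selection does better; minimum is 20.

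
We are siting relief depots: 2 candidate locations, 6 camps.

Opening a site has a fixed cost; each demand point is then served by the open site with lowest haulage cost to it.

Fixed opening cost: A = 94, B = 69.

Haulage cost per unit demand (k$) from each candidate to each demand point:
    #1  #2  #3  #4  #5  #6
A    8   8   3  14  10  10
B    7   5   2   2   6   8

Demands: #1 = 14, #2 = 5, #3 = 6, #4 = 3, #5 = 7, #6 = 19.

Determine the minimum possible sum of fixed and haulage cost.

404

Open {B}: assign each demand point to its cheapest open site.
  #1→B 14×7=98, #2→B 5×5=25, #3→B 6×2=12, #4→B 3×2=6, #5→B 7×6=42, #6→B 19×8=152
  haulage cost 335, fixed 69 → total 404.
Compare {A, B}: haulage cost 335 + fixed 163 = 498.
Compare {A}: haulage cost 472 + fixed 94 = 566.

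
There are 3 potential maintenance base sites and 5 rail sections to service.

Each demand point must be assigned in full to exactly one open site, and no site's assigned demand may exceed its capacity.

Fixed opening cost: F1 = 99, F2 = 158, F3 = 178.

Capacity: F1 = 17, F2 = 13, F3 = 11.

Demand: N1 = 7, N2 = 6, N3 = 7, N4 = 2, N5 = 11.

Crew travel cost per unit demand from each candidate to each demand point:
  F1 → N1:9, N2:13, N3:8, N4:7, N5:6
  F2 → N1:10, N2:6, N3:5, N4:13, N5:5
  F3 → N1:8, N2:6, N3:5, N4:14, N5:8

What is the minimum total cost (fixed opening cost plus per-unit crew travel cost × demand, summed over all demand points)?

Open {F1, F2, F3}; cheapest assignment that respects the capacities:
  F1 (cap 17, load 13): N4, N5 — cost 2×7 + 11×6 = 80
  F2 (cap 13, load 13): N2, N3 — cost 6×6 + 7×5 = 71
  F3 (cap 11, load 7): N1 — cost 7×8 = 56
  Shipping 207, fixed 435 → total 642.
  Any other capacity-feasible assignment to {F1, F2, F3} ships for at least 207.
Total demand is 33 and no other set of sites has combined capacity ≥ 33, so {F1, F2, F3} is the only feasible choice of open sites. Minimum: 642.

642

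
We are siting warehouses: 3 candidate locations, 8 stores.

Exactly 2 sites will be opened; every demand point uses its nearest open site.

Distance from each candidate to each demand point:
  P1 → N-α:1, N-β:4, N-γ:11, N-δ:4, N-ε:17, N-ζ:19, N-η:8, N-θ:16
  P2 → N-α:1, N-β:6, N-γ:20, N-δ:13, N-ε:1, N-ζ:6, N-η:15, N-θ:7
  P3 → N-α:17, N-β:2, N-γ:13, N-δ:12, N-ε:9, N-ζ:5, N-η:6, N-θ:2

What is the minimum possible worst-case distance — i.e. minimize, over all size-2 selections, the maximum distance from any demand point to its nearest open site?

Open {P1, P2}.
  Farthest demand point is N-γ at distance 11 (to P1); all others are ≤ 11.
With {P1, P3} the worst case is 11.
With {P2, P3} the worst case is 13.
No size-2 selection achieves below 11.

11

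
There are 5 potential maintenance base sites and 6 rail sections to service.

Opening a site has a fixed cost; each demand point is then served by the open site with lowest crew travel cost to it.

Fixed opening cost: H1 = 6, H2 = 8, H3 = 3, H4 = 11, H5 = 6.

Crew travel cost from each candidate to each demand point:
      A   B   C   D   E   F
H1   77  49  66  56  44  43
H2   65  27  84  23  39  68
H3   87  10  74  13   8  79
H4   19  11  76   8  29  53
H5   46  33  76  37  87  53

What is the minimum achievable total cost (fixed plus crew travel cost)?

174

Open {H1, H3, H4}: assign each demand point to its cheapest open site.
  A→H4 19, B→H3 10, C→H1 66, D→H4 8, E→H3 8, F→H1 43
  crew travel cost 154, fixed 20 → total 174.
Compare {H1, H3, H4, H5}: crew travel cost 154 + fixed 26 = 180.
Compare {H1, H2, H3, H4}: crew travel cost 154 + fixed 28 = 182.
Compare {H3, H4}: crew travel cost 172 + fixed 14 = 186.
All other subsets cost ≥ 180. Minimum total cost: 174.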